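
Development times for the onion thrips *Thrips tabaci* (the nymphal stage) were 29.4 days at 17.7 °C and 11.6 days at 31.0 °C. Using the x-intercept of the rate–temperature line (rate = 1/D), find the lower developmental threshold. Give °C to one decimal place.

Under the model K = D·(T − T_b), so D₁·(T₁ − T_b) = D₂·(T₂ − T_b).
29.4·(17.7 − T_b) = 11.6·(31.0 − T_b)
T_b = (29.4·17.7 − 11.6·31.0) / (29.4 − 11.6) = 160.78 / 17.8 = 9.033 °C ≈ 9.0 °C.

9.0 °C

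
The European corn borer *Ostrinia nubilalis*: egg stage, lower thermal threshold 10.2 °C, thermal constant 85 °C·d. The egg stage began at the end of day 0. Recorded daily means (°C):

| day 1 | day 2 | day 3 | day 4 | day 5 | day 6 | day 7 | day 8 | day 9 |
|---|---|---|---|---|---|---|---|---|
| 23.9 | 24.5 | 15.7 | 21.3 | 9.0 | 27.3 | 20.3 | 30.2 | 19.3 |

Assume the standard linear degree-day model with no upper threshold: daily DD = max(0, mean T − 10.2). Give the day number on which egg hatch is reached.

Daily DD above 10.2 °C: 13.7, 14.3, 5.5, 11.1, 0.0, 17.1, 10.1, 20.0, 9.1.
Cumulative: 13.7, 28.0, 33.5, 44.6, 44.6, 61.7, 71.8, 91.8, 100.9.
The total first reaches 85 DD on day 8.

day 8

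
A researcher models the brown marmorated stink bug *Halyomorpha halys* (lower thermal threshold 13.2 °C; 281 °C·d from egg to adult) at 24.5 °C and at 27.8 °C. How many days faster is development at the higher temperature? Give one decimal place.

At 24.5 °C: 281 / (24.5 − 13.2) = 281 / 11.3 = 24.867 d.
At 27.8 °C: 281 / (27.8 − 13.2) = 281 / 14.6 = 19.247 d.
Difference = |24.867 − 19.247| = 5.621 ≈ 5.6 days.

5.6 days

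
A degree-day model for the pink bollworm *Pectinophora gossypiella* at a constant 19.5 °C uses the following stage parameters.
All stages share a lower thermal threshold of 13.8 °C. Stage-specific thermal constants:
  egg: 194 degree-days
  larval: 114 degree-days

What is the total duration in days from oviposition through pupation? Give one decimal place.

54.0 days

Daily accumulation at 19.5 °C = 19.5 − 13.8 = 5.7 DD/day.
Total K = 194 + 114 = 308 DD.
Total duration = 308 / 5.7 = 54.035 ≈ 54.0 days.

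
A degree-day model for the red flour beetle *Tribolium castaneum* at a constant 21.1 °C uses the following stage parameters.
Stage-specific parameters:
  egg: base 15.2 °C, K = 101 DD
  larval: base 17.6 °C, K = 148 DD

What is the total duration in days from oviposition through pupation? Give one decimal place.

egg: 101 / (21.1 − 15.2) = 101 / 5.9 = 17.119 d.
larval: 148 / (21.1 − 17.6) = 148 / 3.5 = 42.286 d.
Sum = 59.404 ≈ 59.4 days.

59.4 days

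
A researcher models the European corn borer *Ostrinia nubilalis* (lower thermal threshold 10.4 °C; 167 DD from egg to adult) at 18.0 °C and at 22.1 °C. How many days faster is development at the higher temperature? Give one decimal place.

At 18.0 °C: 167 / (18.0 − 10.4) = 167 / 7.6 = 21.974 d.
At 22.1 °C: 167 / (22.1 − 10.4) = 167 / 11.7 = 14.274 d.
Difference = |21.974 − 14.274| = 7.700 ≈ 7.7 days.

7.7 days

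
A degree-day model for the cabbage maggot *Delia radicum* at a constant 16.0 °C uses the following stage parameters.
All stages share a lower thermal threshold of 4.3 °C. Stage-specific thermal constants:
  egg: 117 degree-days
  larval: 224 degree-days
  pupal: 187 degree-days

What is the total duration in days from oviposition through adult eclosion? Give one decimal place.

45.1 days

Daily accumulation at 16.0 °C = 16.0 − 4.3 = 11.7 DD/day.
Total K = 117 + 224 + 187 = 528 DD.
Total duration = 528 / 11.7 = 45.128 ≈ 45.1 days.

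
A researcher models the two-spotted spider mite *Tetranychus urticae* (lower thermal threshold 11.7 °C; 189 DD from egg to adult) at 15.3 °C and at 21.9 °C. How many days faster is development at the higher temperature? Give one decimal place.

34.0 days

At 15.3 °C: 189 / (15.3 − 11.7) = 189 / 3.6 = 52.500 d.
At 21.9 °C: 189 / (21.9 − 11.7) = 189 / 10.2 = 18.529 d.
Difference = |52.500 − 18.529| = 33.971 ≈ 34.0 days.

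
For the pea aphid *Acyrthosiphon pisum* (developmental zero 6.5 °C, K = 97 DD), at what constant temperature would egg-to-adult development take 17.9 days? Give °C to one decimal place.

Required daily accumulation = 97 / 17.9 = 5.419 DD/day.
T = T_base + 5.419 = 6.5 + 5.419 = 11.919 ≈ 11.9 °C.

11.9 °C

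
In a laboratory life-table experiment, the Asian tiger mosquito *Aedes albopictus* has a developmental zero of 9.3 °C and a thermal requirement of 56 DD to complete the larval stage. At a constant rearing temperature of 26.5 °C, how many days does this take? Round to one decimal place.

3.3 days

Daily accumulation = 26.5 − 9.3 = 17.2 DD/day.
Duration = 56 / 17.2 = 3.256 ≈ 3.3 days.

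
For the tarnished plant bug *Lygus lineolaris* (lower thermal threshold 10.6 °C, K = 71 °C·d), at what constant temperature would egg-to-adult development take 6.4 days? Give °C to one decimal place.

Required daily accumulation = 71 / 6.4 = 11.094 DD/day.
T = T_base + 11.094 = 10.6 + 11.094 = 21.694 ≈ 21.7 °C.

21.7 °C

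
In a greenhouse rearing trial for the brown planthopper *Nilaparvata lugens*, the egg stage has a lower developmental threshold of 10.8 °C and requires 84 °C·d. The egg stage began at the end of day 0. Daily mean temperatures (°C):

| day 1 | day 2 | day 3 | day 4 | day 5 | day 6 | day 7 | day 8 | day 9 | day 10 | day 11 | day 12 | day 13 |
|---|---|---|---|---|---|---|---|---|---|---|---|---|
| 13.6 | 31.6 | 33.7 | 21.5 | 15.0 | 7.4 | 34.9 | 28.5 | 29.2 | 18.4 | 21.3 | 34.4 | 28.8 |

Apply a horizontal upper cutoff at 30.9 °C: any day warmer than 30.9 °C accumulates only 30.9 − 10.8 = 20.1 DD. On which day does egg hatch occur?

day 8

Daily DD above 10.8 °C (capped at 20.1): 2.8, 20.1, 20.1, 10.7, 4.2, 0.0, 20.1, 17.7, 18.4, 7.6, 10.5, 20.1, 18.0.
Cumulative: 2.8, 22.9, 43.0, 53.7, 57.9, 57.9, 78.0, 95.7, 114.1, 121.7, 132.2, 152.3, 170.3.
The total first reaches 84 DD on day 8.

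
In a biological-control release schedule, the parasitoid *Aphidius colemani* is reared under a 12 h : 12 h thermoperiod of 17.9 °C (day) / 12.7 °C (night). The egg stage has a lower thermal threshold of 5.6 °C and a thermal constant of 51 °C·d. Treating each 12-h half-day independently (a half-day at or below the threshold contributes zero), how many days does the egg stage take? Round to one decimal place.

5.3 days

Day half: max(0, 17.9 − 5.6) × 0.5 = 12.3 × 0.5 = 6.15 DD.
Night half: max(0, 12.7 − 5.6) × 0.5 = 7.1 × 0.5 = 3.55 DD.
Per 24 h: 9.70 DD/day.
Duration = 51 / 9.70 = 5.258 ≈ 5.3 days.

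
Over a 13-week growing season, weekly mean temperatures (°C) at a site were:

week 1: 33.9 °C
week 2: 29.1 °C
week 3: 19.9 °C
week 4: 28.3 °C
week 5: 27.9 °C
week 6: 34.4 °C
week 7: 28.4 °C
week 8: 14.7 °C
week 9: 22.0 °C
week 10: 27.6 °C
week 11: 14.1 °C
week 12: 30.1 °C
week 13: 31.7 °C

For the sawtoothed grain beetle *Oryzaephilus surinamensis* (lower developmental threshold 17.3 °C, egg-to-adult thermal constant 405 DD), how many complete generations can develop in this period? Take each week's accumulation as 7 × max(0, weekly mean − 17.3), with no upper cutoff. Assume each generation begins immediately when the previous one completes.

2 generations

Weekly DD (7 × max(0, T̄ − 17.3)): 116.2, 82.6, 18.2, 77.0, 74.2, 119.7, 77.7, 0.0, 32.9, 72.1, 0.0, 89.6, 100.8.
Season total = 861.0 DD.
Complete generations = ⌊861.0 / 405⌋ = 2.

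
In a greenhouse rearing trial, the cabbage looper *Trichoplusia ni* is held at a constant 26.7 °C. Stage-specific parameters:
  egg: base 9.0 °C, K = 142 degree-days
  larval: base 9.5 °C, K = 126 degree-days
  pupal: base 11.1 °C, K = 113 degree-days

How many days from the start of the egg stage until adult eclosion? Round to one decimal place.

egg: 142 / (26.7 − 9.0) = 142 / 17.7 = 8.023 d.
larval: 126 / (26.7 − 9.5) = 126 / 17.2 = 7.326 d.
pupal: 113 / (26.7 − 11.1) = 113 / 15.6 = 7.244 d.
Sum = 22.592 ≈ 22.6 days.

22.6 days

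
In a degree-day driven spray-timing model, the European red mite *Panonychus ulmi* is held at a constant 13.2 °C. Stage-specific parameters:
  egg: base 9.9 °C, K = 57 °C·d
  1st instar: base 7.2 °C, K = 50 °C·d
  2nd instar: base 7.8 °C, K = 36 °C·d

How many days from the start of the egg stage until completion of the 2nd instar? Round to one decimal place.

egg: 57 / (13.2 − 9.9) = 57 / 3.3 = 17.273 d.
1st instar: 50 / (13.2 − 7.2) = 50 / 6.0 = 8.333 d.
2nd instar: 36 / (13.2 − 7.8) = 36 / 5.4 = 6.667 d.
Sum = 32.273 ≈ 32.3 days.

32.3 days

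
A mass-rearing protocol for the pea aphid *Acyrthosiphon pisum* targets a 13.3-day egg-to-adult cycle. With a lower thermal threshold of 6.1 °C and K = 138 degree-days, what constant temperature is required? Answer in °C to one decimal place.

16.5 °C

Required daily accumulation = 138 / 13.3 = 10.376 DD/day.
T = T_base + 10.376 = 6.1 + 10.376 = 16.476 ≈ 16.5 °C.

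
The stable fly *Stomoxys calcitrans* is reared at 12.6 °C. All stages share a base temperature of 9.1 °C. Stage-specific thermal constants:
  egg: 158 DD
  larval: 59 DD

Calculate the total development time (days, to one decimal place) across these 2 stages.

Daily accumulation at 12.6 °C = 12.6 − 9.1 = 3.5 DD/day.
Total K = 158 + 59 = 217 DD.
Total duration = 217 / 3.5 = 62.000 ≈ 62.0 days.

62.0 days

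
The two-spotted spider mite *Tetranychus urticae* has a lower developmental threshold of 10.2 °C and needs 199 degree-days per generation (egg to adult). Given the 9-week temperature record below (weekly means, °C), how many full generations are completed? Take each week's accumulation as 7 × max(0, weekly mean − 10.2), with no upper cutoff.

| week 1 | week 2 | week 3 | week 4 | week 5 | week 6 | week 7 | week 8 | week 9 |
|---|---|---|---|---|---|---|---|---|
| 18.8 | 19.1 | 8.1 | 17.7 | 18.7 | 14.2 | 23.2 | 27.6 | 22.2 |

2 generations

Weekly DD (7 × max(0, T̄ − 10.2)): 60.2, 62.3, 0.0, 52.5, 59.5, 28.0, 91.0, 121.8, 84.0.
Season total = 559.3 DD.
Complete generations = ⌊559.3 / 199⌋ = 2.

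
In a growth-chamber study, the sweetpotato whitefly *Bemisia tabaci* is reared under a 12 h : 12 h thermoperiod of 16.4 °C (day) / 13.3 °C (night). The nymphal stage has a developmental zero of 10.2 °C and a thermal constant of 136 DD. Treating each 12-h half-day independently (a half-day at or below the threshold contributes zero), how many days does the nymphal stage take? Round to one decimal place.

29.2 days

Day half: max(0, 16.4 − 10.2) × 0.5 = 6.2 × 0.5 = 3.10 DD.
Night half: max(0, 13.3 − 10.2) × 0.5 = 3.1 × 0.5 = 1.55 DD.
Per 24 h: 4.65 DD/day.
Duration = 136 / 4.65 = 29.247 ≈ 29.2 days.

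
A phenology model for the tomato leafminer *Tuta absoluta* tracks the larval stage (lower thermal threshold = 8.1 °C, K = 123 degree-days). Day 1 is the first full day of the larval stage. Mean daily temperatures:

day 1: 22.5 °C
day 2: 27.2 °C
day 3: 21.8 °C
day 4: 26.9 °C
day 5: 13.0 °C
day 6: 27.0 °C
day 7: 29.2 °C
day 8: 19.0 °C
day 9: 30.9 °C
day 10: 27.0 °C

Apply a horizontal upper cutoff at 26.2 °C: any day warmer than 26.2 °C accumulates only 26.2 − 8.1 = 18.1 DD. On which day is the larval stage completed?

day 9

Daily DD above 8.1 °C (capped at 18.1): 14.4, 18.1, 13.7, 18.1, 4.9, 18.1, 18.1, 10.9, 18.1, 18.1.
Cumulative: 14.4, 32.5, 46.2, 64.3, 69.2, 87.3, 105.4, 116.3, 134.4, 152.5.
The total first reaches 123 DD on day 9.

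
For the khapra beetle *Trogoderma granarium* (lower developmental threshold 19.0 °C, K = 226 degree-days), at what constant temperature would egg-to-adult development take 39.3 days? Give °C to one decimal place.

Required daily accumulation = 226 / 39.3 = 5.751 DD/day.
T = T_base + 5.751 = 19.0 + 5.751 = 24.751 ≈ 24.8 °C.

24.8 °C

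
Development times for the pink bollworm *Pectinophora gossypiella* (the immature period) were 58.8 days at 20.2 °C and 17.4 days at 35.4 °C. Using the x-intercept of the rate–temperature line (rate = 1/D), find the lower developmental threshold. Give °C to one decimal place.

13.8 °C

Linear rate model ⇒ the product D·(T − T_b) is constant across temperatures.
58.8·(20.2 − T_b) = 17.4·(35.4 − T_b)
T_b = (58.8·20.2 − 17.4·35.4) / (58.8 − 17.4) = 571.80 / 41.4 = 13.812 °C ≈ 13.8 °C.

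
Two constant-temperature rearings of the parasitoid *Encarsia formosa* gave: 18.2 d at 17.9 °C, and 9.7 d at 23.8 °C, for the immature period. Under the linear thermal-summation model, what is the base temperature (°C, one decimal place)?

11.2 °C

Equal thermal constants: D₁(T₁ − T_b) = D₂(T₂ − T_b).
18.2·(17.9 − T_b) = 9.7·(23.8 − T_b)
T_b = (18.2·17.9 − 9.7·23.8) / (18.2 − 9.7) = 94.92 / 8.5 = 11.167 °C ≈ 11.2 °C.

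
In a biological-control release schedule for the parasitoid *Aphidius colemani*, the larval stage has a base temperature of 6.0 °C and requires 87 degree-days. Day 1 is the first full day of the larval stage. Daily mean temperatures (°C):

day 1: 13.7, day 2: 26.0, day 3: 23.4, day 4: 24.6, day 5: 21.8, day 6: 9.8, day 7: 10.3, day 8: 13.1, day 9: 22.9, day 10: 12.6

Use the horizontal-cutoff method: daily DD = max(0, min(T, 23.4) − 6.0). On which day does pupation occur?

day 8

Daily DD above 6.0 °C (capped at 17.4): 7.7, 17.4, 17.4, 17.4, 15.8, 3.8, 4.3, 7.1, 16.9, 6.6.
Cumulative: 7.7, 25.1, 42.5, 59.9, 75.7, 79.5, 83.8, 90.9, 107.8, 114.4.
The total first reaches 87 DD on day 8.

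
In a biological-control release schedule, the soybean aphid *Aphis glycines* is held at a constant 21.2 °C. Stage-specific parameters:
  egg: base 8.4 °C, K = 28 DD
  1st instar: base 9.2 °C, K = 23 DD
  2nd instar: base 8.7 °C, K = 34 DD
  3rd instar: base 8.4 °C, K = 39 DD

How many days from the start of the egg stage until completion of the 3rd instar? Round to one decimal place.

9.9 days

egg: 28 / (21.2 − 8.4) = 28 / 12.8 = 2.188 d.
1st instar: 23 / (21.2 − 9.2) = 23 / 12.0 = 1.917 d.
2nd instar: 34 / (21.2 − 8.7) = 34 / 12.5 = 2.720 d.
3rd instar: 39 / (21.2 − 8.4) = 39 / 12.8 = 3.047 d.
Sum = 9.871 ≈ 9.9 days.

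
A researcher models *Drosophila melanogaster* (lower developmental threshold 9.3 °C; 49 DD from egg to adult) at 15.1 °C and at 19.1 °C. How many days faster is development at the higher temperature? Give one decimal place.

At 15.1 °C: 49 / (15.1 − 9.3) = 49 / 5.8 = 8.448 d.
At 19.1 °C: 49 / (19.1 − 9.3) = 49 / 9.8 = 5.000 d.
Difference = |8.448 − 5.000| = 3.448 ≈ 3.4 days.

3.4 days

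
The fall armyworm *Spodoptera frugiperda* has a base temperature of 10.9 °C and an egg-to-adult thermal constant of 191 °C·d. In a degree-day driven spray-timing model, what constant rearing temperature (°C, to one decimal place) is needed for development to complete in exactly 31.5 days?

Required daily accumulation = 191 / 31.5 = 6.063 DD/day.
T = T_base + 6.063 = 10.9 + 6.063 = 16.963 ≈ 17.0 °C.

17.0 °C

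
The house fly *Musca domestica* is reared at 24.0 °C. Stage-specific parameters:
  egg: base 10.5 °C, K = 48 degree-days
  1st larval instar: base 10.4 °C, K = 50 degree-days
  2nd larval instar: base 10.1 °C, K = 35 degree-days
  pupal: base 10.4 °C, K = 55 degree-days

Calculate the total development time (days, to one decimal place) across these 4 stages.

13.8 days

egg: 48 / (24.0 − 10.5) = 48 / 13.5 = 3.556 d.
1st larval instar: 50 / (24.0 − 10.4) = 50 / 13.6 = 3.676 d.
2nd larval instar: 35 / (24.0 − 10.1) = 35 / 13.9 = 2.518 d.
pupal: 55 / (24.0 − 10.4) = 55 / 13.6 = 4.044 d.
Sum = 13.794 ≈ 13.8 days.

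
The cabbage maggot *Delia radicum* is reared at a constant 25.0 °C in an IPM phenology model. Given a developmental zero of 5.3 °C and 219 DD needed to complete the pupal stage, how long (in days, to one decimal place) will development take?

Daily accumulation = 25.0 − 5.3 = 19.7 DD/day.
Duration = 219 / 19.7 = 11.117 ≈ 11.1 days.

11.1 days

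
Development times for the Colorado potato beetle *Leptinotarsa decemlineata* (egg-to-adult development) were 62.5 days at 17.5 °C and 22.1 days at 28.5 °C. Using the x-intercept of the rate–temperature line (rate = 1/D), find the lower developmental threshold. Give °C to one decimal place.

11.5 °C

Equal thermal constants: D₁(T₁ − T_b) = D₂(T₂ − T_b).
62.5·(17.5 − T_b) = 22.1·(28.5 − T_b)
T_b = (62.5·17.5 − 22.1·28.5) / (62.5 − 22.1) = 463.90 / 40.4 = 11.483 °C ≈ 11.5 °C.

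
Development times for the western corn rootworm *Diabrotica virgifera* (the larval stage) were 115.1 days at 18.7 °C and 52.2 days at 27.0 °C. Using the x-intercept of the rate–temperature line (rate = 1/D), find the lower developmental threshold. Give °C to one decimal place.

Under the model K = D·(T − T_b), so D₁·(T₁ − T_b) = D₂·(T₂ − T_b).
115.1·(18.7 − T_b) = 52.2·(27.0 − T_b)
T_b = (115.1·18.7 − 52.2·27.0) / (115.1 − 52.2) = 742.97 / 62.9 = 11.812 °C ≈ 11.8 °C.

11.8 °C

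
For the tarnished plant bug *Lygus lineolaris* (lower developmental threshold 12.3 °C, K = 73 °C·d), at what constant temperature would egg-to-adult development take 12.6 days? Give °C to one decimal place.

Required daily accumulation = 73 / 12.6 = 5.794 DD/day.
T = T_base + 5.794 = 12.3 + 5.794 = 18.094 ≈ 18.1 °C.

18.1 °C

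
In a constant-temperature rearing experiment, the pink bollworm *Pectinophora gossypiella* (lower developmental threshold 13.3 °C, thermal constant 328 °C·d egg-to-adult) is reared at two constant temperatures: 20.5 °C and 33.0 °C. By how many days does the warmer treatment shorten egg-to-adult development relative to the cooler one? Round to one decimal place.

At 20.5 °C: 328 / (20.5 − 13.3) = 328 / 7.2 = 45.556 d.
At 33.0 °C: 328 / (33.0 − 13.3) = 328 / 19.7 = 16.650 d.
Difference = |45.556 − 16.650| = 28.906 ≈ 28.9 days.

28.9 days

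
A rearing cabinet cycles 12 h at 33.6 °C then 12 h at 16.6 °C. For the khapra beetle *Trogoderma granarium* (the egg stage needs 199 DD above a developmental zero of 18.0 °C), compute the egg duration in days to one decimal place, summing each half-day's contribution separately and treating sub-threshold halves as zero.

25.5 days

Day half: max(0, 33.6 − 18.0) × 0.5 = 15.6 × 0.5 = 7.80 DD.
Night half: max(0, 16.6 − 18.0) × 0.5 = 0.0 × 0.5 = 0.00 DD.
Per 24 h: 7.80 DD/day.
Duration = 199 / 7.80 = 25.513 ≈ 25.5 days.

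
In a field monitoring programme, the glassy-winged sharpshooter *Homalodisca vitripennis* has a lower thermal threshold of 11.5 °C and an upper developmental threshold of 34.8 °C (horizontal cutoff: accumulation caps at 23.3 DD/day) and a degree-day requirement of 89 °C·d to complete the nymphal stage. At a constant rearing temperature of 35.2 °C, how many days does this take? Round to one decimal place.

3.8 days

Temperature 35.2 °C exceeds the upper threshold, so daily accumulation caps at 34.8 − 11.5 = 23.3 DD/day.
Duration = 89 / 23.3 = 3.820 ≈ 3.8 days.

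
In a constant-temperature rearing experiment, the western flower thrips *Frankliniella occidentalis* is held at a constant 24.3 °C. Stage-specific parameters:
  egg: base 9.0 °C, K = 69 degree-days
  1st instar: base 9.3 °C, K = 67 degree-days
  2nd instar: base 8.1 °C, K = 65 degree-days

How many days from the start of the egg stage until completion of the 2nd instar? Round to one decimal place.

egg: 69 / (24.3 − 9.0) = 69 / 15.3 = 4.510 d.
1st instar: 67 / (24.3 − 9.3) = 67 / 15.0 = 4.467 d.
2nd instar: 65 / (24.3 − 8.1) = 65 / 16.2 = 4.012 d.
Sum = 12.989 ≈ 13.0 days.

13.0 days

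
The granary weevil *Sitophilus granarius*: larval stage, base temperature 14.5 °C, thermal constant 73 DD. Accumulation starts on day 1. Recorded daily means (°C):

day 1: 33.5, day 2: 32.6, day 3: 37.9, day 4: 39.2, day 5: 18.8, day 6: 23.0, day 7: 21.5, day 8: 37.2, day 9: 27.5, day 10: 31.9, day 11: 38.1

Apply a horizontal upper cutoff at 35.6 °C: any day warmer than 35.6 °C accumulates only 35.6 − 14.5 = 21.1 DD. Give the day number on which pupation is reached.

day 4

Daily DD above 14.5 °C (capped at 21.1): 19.0, 18.1, 21.1, 21.1, 4.3, 8.5, 7.0, 21.1, 13.0, 17.4, 21.1.
Cumulative: 19.0, 37.1, 58.2, 79.3, 83.6, 92.1, 99.1, 120.2, 133.2, 150.6, 171.7.
The total first reaches 73 DD on day 4.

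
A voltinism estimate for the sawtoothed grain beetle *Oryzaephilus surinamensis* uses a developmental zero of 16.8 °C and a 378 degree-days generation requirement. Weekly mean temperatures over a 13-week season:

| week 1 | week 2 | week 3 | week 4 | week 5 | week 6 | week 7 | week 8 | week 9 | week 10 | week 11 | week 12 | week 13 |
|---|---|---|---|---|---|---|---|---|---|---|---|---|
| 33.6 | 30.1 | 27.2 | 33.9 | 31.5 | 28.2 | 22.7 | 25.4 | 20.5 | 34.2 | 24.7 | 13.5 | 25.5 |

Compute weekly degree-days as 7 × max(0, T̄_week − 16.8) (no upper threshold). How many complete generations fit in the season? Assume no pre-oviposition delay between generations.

2 generations

Weekly DD (7 × max(0, T̄ − 16.8)): 117.6, 93.1, 72.8, 119.7, 102.9, 79.8, 41.3, 60.2, 25.9, 121.8, 55.3, 0.0, 60.9.
Season total = 951.3 DD.
Complete generations = ⌊951.3 / 378⌋ = 2.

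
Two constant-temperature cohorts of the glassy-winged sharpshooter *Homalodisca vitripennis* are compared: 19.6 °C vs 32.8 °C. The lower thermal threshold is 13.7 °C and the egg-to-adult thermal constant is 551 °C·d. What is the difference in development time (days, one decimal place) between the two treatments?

64.5 days

At 19.6 °C: 551 / (19.6 − 13.7) = 551 / 5.9 = 93.390 d.
At 32.8 °C: 551 / (32.8 − 13.7) = 551 / 19.1 = 28.848 d.
Difference = |93.390 − 28.848| = 64.542 ≈ 64.5 days.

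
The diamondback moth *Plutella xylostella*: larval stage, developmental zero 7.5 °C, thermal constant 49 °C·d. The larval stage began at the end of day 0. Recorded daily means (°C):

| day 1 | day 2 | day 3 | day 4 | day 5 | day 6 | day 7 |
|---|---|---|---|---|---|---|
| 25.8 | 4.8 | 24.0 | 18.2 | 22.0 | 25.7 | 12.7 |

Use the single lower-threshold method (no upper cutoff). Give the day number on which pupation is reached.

day 5

Daily DD above 7.5 °C: 18.3, 0.0, 16.5, 10.7, 14.5, 18.2, 5.2.
Cumulative: 18.3, 18.3, 34.8, 45.5, 60.0, 78.2, 83.4.
The total first reaches 49 DD on day 5.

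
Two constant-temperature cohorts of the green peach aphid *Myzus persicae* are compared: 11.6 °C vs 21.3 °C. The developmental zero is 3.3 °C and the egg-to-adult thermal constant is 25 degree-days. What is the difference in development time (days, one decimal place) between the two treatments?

1.6 days

At 11.6 °C: 25 / (11.6 − 3.3) = 25 / 8.3 = 3.012 d.
At 21.3 °C: 25 / (21.3 − 3.3) = 25 / 18.0 = 1.389 d.
Difference = |3.012 − 1.389| = 1.623 ≈ 1.6 days.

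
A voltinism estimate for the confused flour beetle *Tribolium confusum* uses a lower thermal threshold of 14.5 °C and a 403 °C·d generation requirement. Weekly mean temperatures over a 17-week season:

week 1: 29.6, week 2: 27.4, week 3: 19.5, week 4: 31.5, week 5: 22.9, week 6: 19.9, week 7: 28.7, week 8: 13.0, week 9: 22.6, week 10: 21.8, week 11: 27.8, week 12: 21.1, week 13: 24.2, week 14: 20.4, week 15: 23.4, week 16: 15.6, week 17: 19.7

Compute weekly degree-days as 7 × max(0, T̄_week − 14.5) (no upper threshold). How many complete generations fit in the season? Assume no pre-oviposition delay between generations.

2 generations

Weekly DD (7 × max(0, T̄ − 14.5)): 105.7, 90.3, 35.0, 119.0, 58.8, 37.8, 99.4, 0.0, 56.7, 51.1, 93.1, 46.2, 67.9, 41.3, 62.3, 7.7, 36.4.
Season total = 1008.7 DD.
Complete generations = ⌊1008.7 / 403⌋ = 2.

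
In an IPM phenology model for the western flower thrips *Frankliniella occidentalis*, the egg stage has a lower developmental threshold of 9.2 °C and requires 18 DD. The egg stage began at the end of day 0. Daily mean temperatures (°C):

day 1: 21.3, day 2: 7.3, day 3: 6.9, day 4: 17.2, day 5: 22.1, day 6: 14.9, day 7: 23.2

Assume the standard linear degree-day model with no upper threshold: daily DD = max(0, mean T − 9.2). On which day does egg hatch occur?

Daily DD above 9.2 °C: 12.1, 0.0, 0.0, 8.0, 12.9, 5.7, 14.0.
Cumulative: 12.1, 12.1, 12.1, 20.1, 33.0, 38.7, 52.7.
The total first reaches 18 DD on day 4.

day 4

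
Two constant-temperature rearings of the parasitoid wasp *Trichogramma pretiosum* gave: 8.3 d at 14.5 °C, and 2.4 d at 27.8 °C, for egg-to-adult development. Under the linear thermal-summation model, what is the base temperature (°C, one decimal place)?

Linear rate model ⇒ the product D·(T − T_b) is constant across temperatures.
8.3·(14.5 − T_b) = 2.4·(27.8 − T_b)
T_b = (8.3·14.5 − 2.4·27.8) / (8.3 − 2.4) = 53.63 / 5.9 = 9.090 °C ≈ 9.1 °C.

9.1 °C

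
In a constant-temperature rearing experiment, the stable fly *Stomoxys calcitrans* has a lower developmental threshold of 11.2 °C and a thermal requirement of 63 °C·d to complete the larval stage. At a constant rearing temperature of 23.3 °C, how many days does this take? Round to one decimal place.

5.2 days

Daily accumulation = 23.3 − 11.2 = 12.1 DD/day.
Duration = 63 / 12.1 = 5.207 ≈ 5.2 days.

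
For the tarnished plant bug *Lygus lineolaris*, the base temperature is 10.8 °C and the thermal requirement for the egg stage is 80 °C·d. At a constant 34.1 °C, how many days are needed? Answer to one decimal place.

Daily accumulation = 34.1 − 10.8 = 23.3 DD/day.
Duration = 80 / 23.3 = 3.433 ≈ 3.4 days.

3.4 days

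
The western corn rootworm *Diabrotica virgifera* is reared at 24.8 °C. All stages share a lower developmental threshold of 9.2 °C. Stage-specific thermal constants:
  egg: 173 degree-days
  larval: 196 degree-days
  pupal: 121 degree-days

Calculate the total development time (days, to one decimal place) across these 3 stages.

31.4 days

Daily accumulation at 24.8 °C = 24.8 − 9.2 = 15.6 DD/day.
Total K = 173 + 196 + 121 = 490 DD.
Total duration = 490 / 15.6 = 31.410 ≈ 31.4 days.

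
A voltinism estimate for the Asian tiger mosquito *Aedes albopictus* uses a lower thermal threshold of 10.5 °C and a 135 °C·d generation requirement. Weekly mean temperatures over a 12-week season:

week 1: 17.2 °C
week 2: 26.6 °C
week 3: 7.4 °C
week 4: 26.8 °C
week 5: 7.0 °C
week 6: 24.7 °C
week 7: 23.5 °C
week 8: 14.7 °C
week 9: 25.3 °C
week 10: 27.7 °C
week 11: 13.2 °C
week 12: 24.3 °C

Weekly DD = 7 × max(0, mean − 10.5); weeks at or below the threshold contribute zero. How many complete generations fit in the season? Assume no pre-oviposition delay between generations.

6 generations

Weekly DD (7 × max(0, T̄ − 10.5)): 46.9, 112.7, 0.0, 114.1, 0.0, 99.4, 91.0, 29.4, 103.6, 120.4, 18.9, 96.6.
Season total = 833.0 DD.
Complete generations = ⌊833.0 / 135⌋ = 6.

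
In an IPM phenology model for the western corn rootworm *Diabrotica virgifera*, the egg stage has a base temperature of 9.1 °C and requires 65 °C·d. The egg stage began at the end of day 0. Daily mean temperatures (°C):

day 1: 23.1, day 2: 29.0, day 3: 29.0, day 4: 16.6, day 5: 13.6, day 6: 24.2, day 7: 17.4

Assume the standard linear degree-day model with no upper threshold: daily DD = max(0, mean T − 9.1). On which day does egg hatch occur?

Daily DD above 9.1 °C: 14.0, 19.9, 19.9, 7.5, 4.5, 15.1, 8.3.
Cumulative: 14.0, 33.9, 53.8, 61.3, 65.8, 80.9, 89.2.
The total first reaches 65 DD on day 5.

day 5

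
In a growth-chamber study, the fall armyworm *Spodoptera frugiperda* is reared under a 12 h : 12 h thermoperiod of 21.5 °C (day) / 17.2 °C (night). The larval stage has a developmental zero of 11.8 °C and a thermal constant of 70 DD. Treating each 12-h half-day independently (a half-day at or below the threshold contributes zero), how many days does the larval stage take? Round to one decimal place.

9.3 days

Day half: max(0, 21.5 − 11.8) × 0.5 = 9.7 × 0.5 = 4.85 DD.
Night half: max(0, 17.2 − 11.8) × 0.5 = 5.4 × 0.5 = 2.70 DD.
Per 24 h: 7.55 DD/day.
Duration = 70 / 7.55 = 9.272 ≈ 9.3 days.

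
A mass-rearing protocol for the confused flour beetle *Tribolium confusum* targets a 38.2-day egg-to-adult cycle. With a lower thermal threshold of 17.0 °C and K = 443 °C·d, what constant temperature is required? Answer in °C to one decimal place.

Required daily accumulation = 443 / 38.2 = 11.597 DD/day.
T = T_base + 11.597 = 17.0 + 11.597 = 28.597 ≈ 28.6 °C.

28.6 °C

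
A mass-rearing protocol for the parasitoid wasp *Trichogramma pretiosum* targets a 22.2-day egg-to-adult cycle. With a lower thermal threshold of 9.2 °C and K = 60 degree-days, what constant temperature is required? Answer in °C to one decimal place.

Required daily accumulation = 60 / 22.2 = 2.703 DD/day.
T = T_base + 2.703 = 9.2 + 2.703 = 11.903 ≈ 11.9 °C.

11.9 °C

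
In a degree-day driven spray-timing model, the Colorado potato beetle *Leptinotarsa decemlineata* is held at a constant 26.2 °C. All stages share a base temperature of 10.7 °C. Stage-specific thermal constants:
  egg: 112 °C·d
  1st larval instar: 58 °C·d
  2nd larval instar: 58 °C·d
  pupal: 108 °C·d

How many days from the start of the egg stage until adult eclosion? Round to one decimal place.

21.7 days

Daily accumulation at 26.2 °C = 26.2 − 10.7 = 15.5 DD/day.
Total K = 112 + 58 + 58 + 108 = 336 DD.
Total duration = 336 / 15.5 = 21.677 ≈ 21.7 days.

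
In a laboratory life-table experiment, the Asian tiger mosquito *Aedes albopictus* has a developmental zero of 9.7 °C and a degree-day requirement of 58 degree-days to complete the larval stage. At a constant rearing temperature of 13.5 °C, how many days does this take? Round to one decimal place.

Daily accumulation = 13.5 − 9.7 = 3.8 DD/day.
Duration = 58 / 3.8 = 15.263 ≈ 15.3 days.

15.3 days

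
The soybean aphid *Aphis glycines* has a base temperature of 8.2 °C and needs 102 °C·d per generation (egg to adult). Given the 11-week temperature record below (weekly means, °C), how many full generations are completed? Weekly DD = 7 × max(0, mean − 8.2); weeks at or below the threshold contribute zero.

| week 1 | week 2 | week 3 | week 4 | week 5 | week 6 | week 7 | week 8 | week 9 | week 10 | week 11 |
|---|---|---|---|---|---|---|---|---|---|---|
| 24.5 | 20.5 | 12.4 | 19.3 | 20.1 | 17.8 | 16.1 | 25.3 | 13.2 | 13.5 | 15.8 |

Weekly DD (7 × max(0, T̄ − 8.2)): 114.1, 86.1, 29.4, 77.7, 83.3, 67.2, 55.3, 119.7, 35.0, 37.1, 53.2.
Season total = 758.1 DD.
Complete generations = ⌊758.1 / 102⌋ = 7.

7 generations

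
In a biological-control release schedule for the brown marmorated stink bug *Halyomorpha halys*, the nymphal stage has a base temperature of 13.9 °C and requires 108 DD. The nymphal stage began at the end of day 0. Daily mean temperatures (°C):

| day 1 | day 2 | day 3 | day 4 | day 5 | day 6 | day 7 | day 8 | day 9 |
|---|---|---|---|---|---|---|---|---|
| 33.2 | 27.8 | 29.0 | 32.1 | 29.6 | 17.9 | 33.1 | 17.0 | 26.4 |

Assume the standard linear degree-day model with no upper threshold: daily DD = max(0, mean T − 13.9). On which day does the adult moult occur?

day 8

Daily DD above 13.9 °C: 19.3, 13.9, 15.1, 18.2, 15.7, 4.0, 19.2, 3.1, 12.5.
Cumulative: 19.3, 33.2, 48.3, 66.5, 82.2, 86.2, 105.4, 108.5, 121.0.
The total first reaches 108 DD on day 8.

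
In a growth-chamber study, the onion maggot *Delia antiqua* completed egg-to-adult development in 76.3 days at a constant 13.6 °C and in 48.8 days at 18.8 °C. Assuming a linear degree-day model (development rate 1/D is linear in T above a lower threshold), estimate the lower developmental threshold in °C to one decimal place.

4.4 °C

Under the model K = D·(T − T_b), so D₁·(T₁ − T_b) = D₂·(T₂ − T_b).
76.3·(13.6 − T_b) = 48.8·(18.8 − T_b)
T_b = (76.3·13.6 − 48.8·18.8) / (76.3 − 48.8) = 120.24 / 27.5 = 4.372 °C ≈ 4.4 °C.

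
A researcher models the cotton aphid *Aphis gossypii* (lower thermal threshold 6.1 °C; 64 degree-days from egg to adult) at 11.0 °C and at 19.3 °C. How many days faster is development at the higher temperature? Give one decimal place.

8.2 days

At 11.0 °C: 64 / (11.0 − 6.1) = 64 / 4.9 = 13.061 d.
At 19.3 °C: 64 / (19.3 − 6.1) = 64 / 13.2 = 4.848 d.
Difference = |13.061 − 4.848| = 8.213 ≈ 8.2 days.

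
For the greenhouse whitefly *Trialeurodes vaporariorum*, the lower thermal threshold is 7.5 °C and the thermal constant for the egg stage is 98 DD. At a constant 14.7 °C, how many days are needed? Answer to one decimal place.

Daily accumulation = 14.7 − 7.5 = 7.2 DD/day.
Duration = 98 / 7.2 = 13.611 ≈ 13.6 days.

13.6 days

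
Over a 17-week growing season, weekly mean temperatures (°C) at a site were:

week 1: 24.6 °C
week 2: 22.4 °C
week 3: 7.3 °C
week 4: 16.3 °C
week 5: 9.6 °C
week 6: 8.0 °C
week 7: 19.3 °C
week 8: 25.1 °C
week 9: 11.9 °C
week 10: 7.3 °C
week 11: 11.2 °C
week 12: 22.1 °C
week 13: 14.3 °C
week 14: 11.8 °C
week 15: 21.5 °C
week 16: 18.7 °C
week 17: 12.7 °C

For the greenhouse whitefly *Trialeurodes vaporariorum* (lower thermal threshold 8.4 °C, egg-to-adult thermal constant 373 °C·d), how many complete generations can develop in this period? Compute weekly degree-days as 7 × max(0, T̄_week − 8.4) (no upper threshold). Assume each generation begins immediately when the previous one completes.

2 generations

Weekly DD (7 × max(0, T̄ − 8.4)): 113.4, 98.0, 0.0, 55.3, 8.4, 0.0, 76.3, 116.9, 24.5, 0.0, 19.6, 95.9, 41.3, 23.8, 91.7, 72.1, 30.1.
Season total = 867.3 DD.
Complete generations = ⌊867.3 / 373⌋ = 2.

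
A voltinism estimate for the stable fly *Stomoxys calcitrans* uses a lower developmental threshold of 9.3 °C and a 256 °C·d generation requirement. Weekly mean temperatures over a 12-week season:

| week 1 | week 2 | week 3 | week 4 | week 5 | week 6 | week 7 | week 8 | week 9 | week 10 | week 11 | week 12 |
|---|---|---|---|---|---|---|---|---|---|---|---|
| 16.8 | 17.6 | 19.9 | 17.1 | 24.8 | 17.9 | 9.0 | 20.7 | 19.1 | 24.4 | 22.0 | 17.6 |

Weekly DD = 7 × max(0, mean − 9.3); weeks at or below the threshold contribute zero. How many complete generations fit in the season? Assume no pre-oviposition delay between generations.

3 generations

Weekly DD (7 × max(0, T̄ − 9.3)): 52.5, 58.1, 74.2, 54.6, 108.5, 60.2, 0.0, 79.8, 68.6, 105.7, 88.9, 58.1.
Season total = 809.2 DD.
Complete generations = ⌊809.2 / 256⌋ = 3.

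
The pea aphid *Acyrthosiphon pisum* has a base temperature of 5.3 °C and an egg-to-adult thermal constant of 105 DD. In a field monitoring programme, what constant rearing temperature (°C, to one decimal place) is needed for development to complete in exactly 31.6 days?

8.6 °C

Required daily accumulation = 105 / 31.6 = 3.323 DD/day.
T = T_base + 3.323 = 5.3 + 3.323 = 8.623 ≈ 8.6 °C.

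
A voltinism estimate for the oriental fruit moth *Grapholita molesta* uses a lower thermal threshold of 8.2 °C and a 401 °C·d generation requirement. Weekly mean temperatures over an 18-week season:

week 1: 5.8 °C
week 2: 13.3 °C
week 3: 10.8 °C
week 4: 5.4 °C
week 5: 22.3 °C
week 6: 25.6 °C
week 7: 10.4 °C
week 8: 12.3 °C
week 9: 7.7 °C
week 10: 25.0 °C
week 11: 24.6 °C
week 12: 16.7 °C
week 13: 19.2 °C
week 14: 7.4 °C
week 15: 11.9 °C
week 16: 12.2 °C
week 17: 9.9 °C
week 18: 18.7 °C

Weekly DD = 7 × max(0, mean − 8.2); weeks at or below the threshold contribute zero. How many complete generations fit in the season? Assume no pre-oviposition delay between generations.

Weekly DD (7 × max(0, T̄ − 8.2)): 0.0, 35.7, 18.2, 0.0, 98.7, 121.8, 15.4, 28.7, 0.0, 117.6, 114.8, 59.5, 77.0, 0.0, 25.9, 28.0, 11.9, 73.5.
Season total = 826.7 DD.
Complete generations = ⌊826.7 / 401⌋ = 2.

2 generations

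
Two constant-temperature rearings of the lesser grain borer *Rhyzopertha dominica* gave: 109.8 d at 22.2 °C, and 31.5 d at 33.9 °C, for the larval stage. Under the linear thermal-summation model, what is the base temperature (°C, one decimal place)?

17.5 °C

Equal thermal constants: D₁(T₁ − T_b) = D₂(T₂ − T_b).
109.8·(22.2 − T_b) = 31.5·(33.9 − T_b)
T_b = (109.8·22.2 − 31.5·33.9) / (109.8 − 31.5) = 1369.71 / 78.3 = 17.493 °C ≈ 17.5 °C.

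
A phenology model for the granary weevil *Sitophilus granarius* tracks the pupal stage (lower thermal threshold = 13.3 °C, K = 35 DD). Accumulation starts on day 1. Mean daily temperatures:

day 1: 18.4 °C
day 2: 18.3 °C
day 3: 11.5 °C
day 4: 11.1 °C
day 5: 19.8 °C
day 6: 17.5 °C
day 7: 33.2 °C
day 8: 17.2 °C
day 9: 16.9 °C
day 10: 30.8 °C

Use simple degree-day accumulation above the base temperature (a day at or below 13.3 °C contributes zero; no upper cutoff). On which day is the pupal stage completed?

Daily DD above 13.3 °C: 5.1, 5.0, 0.0, 0.0, 6.5, 4.2, 19.9, 3.9, 3.6, 17.5.
Cumulative: 5.1, 10.1, 10.1, 10.1, 16.6, 20.8, 40.7, 44.6, 48.2, 65.7.
The total first reaches 35 DD on day 7.

day 7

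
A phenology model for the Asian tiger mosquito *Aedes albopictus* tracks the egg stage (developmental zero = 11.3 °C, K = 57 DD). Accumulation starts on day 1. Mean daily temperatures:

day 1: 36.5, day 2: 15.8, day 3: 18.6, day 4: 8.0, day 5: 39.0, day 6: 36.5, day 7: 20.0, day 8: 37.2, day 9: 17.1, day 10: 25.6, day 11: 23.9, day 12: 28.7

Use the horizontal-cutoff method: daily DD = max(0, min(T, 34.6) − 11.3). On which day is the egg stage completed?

day 5

Daily DD above 11.3 °C (capped at 23.3): 23.3, 4.5, 7.3, 0.0, 23.3, 23.3, 8.7, 23.3, 5.8, 14.3, 12.6, 17.4.
Cumulative: 23.3, 27.8, 35.1, 35.1, 58.4, 81.7, 90.4, 113.7, 119.5, 133.8, 146.4, 163.8.
The total first reaches 57 DD on day 5.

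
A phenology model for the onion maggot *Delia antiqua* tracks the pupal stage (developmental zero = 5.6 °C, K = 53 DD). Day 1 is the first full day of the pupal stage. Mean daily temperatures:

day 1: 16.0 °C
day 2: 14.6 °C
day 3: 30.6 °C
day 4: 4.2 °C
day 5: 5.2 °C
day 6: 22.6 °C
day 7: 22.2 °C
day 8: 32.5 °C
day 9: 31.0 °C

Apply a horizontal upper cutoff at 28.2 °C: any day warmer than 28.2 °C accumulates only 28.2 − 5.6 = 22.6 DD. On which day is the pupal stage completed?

Daily DD above 5.6 °C (capped at 22.6): 10.4, 9.0, 22.6, 0.0, 0.0, 17.0, 16.6, 22.6, 22.6.
Cumulative: 10.4, 19.4, 42.0, 42.0, 42.0, 59.0, 75.6, 98.2, 120.8.
The total first reaches 53 DD on day 6.

day 6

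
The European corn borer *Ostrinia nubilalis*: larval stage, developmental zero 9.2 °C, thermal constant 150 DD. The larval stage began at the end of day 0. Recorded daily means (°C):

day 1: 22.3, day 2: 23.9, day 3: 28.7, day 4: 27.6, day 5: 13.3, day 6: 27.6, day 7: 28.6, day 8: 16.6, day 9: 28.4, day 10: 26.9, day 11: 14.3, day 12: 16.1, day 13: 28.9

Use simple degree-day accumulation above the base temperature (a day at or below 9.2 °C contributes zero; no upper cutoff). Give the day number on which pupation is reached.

Daily DD above 9.2 °C: 13.1, 14.7, 19.5, 18.4, 4.1, 18.4, 19.4, 7.4, 19.2, 17.7, 5.1, 6.9, 19.7.
Cumulative: 13.1, 27.8, 47.3, 65.7, 69.8, 88.2, 107.6, 115.0, 134.2, 151.9, 157.0, 163.9, 183.6.
The total first reaches 150 DD on day 10.

day 10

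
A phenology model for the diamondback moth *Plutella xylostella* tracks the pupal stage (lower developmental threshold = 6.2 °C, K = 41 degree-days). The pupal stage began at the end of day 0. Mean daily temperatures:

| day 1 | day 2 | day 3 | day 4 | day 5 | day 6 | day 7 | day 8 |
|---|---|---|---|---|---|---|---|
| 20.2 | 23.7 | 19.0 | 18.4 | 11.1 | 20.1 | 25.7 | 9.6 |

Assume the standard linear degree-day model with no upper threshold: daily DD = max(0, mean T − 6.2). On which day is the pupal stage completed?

day 3

Daily DD above 6.2 °C: 14.0, 17.5, 12.8, 12.2, 4.9, 13.9, 19.5, 3.4.
Cumulative: 14.0, 31.5, 44.3, 56.5, 61.4, 75.3, 94.8, 98.2.
The total first reaches 41 DD on day 3.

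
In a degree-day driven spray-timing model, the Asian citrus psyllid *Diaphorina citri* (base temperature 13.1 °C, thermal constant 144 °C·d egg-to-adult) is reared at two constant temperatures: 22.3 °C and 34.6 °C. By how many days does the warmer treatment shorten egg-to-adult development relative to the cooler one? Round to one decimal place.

9.0 days

At 22.3 °C: 144 / (22.3 − 13.1) = 144 / 9.2 = 15.652 d.
At 34.6 °C: 144 / (34.6 − 13.1) = 144 / 21.5 = 6.698 d.
Difference = |15.652 − 6.698| = 8.954 ≈ 9.0 days.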